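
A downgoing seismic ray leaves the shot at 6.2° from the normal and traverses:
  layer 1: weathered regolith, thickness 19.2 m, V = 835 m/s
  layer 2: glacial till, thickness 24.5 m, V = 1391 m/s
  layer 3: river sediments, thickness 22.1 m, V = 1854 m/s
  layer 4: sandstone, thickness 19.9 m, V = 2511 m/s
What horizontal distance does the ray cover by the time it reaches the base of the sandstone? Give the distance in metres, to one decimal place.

Apply Snell's law at each interface; in layer i the horizontal offset is hᵢ·tan θᵢ.
Layer 1: θ = 6.20°; offset = 19.2·tan 6.20° = 2.086 m.
Layer 2: sin θ = 1391·sin 6.2°/835 = 0.1799, θ = 10.36°; offset = 24.5·tan 10.36° = 4.481 m.
Layer 3: sin θ = 1854·sin 6.2°/835 = 0.2398, θ = 13.87°; offset = 22.1·tan 13.87° = 5.459 m.
Layer 4: sin θ = 2511·sin 6.2°/835 = 0.3248, θ = 18.95°; offset = 19.9·tan 18.95° = 6.833 m.
Total horizontal offset = 18.859 m.

18.9 m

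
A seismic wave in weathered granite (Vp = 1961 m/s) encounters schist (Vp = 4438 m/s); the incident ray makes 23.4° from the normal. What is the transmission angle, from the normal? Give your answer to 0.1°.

64.0°

sin θ₁/V₁ = sin θ₂/V₂ ⇒ sin θ₂ = 4438·sin 23.4°/1961 = 4438·0.3971/1961 = 0.8988.
θ₂ = sin⁻¹(0.8988) = 64.00° (from vertical).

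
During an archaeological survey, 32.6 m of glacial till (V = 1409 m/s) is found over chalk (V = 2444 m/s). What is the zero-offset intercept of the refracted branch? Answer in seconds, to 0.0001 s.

0.0378 s

θ_c = arcsin(V₁/V₂) = arcsin(1409/2444) = 35.21°; cos θ_c = 0.8171.
tᵢ = 2h·cos θ_c / V₁ = 2·32.6·0.8171 / 1409 = 0.03781 s.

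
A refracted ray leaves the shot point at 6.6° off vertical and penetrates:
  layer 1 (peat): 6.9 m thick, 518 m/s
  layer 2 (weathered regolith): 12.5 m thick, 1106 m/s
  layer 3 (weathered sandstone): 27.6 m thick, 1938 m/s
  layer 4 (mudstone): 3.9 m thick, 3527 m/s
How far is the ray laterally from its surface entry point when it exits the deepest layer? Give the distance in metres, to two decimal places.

Ray parameter p = sin 6.6° / 518 m/s = 2.2189e-04 s/m.
Layer 1: θ = 6.60°; offset = 6.9·tan 6.60° = 0.7984 m.
Layer 2: sin θ = p·1106 = 0.2454 → θ = 14.21°; offset = 12.5·tan 14.21° = 3.1643 m.
Layer 3: sin θ = p·1938 = 0.4300 → θ = 25.47°; offset = 27.6·tan 25.47° = 13.1459 m.
Layer 4: sin θ = p·3527 = 0.7826 → θ = 51.50°; offset = 3.9·tan 51.50° = 4.9027 m.
Total horizontal offset = 22.0114 m.

22.01 m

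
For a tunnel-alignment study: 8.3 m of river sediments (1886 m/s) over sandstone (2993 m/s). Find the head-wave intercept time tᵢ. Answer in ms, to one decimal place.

tᵢ = 2h·√(V₂²−V₁²)/(V₁V₂).
√(V₂²−V₁²) = √(2993²−1886²) = 2324.0 m/s.
tᵢ = 2·8.3·2324.0/(1886·2993) = 0.00683 s.

6.8 ms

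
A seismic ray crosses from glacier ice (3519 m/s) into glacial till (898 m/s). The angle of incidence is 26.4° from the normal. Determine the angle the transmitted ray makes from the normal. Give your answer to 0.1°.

6.5°

sin θ₁/V₁ = sin θ₂/V₂ ⇒ sin θ₂ = 898·sin 26.4°/3519 = 898·0.4446/3519 = 0.1135.
θ₂ = arcsin 0.1135 = 6.52° from the normal.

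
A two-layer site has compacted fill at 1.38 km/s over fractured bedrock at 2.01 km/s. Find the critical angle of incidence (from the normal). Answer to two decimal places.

43.36°

Critical incidence: sin θ_c = V₁/V₂ = 1.38/2.01 = 0.6866.
θ_c = arcsin 0.6866 = 43.36°.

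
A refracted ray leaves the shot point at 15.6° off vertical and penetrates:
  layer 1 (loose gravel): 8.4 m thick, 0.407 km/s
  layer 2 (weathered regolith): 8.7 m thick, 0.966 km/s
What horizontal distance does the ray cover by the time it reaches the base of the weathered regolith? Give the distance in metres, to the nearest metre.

Ray parameter p = sin 15.6° / 0.407 km/s = 6.6074e-01 s/km.
Layer 1: θ = 15.60°; offset = 8.4·tan 15.60° = 2.345 m.
Layer 2: sin θ = p·0.966 = 0.6383 → θ = 39.66°; offset = 8.7·tan 39.66° = 7.213 m.
Σ offsets = 9.559 m.

10 m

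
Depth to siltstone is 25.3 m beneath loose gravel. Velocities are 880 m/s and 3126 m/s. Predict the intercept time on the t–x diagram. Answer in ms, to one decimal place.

55.2 ms

tᵢ = 2h·√(V₂²−V₁²)/(V₁V₂).
√(V₂²−V₁²) = √(3126²−880²) = 2999.6 m/s.
tᵢ = 2·25.3·2999.6/(880·3126) = 0.05517 s.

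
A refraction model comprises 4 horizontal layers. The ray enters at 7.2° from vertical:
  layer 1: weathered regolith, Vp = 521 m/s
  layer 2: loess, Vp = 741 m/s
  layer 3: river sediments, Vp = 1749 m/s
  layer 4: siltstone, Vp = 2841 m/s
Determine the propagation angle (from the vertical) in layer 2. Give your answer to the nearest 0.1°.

10.3°

Ray parameter p = sin 7.2° / 521 = 2.4056e-04 s/m.
sin θ_2 = p·V_2 = 2.4056e-04 × 741 = 0.1783.
θ_2 = 10.27° from the vertical.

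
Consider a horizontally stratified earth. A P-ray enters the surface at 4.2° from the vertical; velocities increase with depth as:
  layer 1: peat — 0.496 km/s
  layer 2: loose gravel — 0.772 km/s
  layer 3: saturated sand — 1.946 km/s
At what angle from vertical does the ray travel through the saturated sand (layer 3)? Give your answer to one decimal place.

Snell's law across each interface conserves sin θ / V, so sin θ_3 = V_3·sin θ₁/V₁.
sin θ_3 = 1.946 × sin 4.2° / 0.496 = 0.2873.
θ_3 = 16.70° from the vertical.

16.7°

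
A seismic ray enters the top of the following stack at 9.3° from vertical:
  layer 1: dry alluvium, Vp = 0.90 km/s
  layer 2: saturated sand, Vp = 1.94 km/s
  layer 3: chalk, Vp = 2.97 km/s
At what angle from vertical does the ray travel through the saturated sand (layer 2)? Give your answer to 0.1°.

Ray parameter p = sin 9.3° / 0.90 = 1.7956e-01 s/km.
sin θ_2 = p·V_2 = 1.7956e-01 × 1.94 = 0.3483.
θ_2 = 20.39° from the vertical.

20.4°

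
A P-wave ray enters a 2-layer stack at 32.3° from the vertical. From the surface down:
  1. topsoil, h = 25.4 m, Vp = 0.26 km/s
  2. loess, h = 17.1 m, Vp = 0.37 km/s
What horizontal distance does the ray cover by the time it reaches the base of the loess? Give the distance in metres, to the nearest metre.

36 m

Apply Snell's law at each interface; in layer i the horizontal offset is hᵢ·tan θᵢ.
Layer 1: θ = 32.30°; offset = 25.4·tan 32.30° = 16.057 m.
Layer 2: sin θ = 0.37·sin 32.3°/0.26 = 0.7604, θ = 49.50°; offset = 17.1·tan 49.50° = 20.023 m.
Summing the layer offsets gives 36.080 m.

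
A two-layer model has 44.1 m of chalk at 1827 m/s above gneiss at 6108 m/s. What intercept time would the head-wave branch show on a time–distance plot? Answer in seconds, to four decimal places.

θ_c = arcsin(V₁/V₂) = arcsin(1827/6108) = 17.40°; cos θ_c = 0.9542.
tᵢ = 2h·cos θ_c / V₁ = 2·44.1·0.9542 / 1827 = 0.04607 s.

0.0461 s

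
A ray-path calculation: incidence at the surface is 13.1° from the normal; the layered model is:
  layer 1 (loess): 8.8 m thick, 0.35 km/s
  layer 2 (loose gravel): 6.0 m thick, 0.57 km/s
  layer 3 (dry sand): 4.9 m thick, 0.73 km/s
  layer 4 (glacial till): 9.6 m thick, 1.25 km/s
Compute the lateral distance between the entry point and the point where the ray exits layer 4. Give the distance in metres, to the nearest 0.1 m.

p = sin θ₁/V₁ = sin 13.1°/0.35 = 6.4758e-01 s/km is conserved through the stack.
Layer 1: θ = 13.10°; offset = 8.8·tan 13.10° = 2.048 m.
Layer 2: sin θ = p·0.57 = 0.3691 → θ = 21.66°; offset = 6.0·tan 21.66° = 2.383 m.
Layer 3: sin θ = p·0.73 = 0.4727 → θ = 28.21°; offset = 4.9·tan 28.21° = 2.629 m.
Layer 4: sin θ = p·1.25 = 0.8095 → θ = 54.04°; offset = 9.6·tan 54.04° = 13.235 m.
Σ offsets = 20.294 m.

20.3 m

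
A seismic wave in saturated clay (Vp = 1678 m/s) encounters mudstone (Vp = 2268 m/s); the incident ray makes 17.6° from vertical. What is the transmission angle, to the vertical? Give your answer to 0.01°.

sin θ₁/V₁ = sin θ₂/V₂ ⇒ sin θ₂ = 2268·sin 17.6°/1678 = 2268·0.3024/1678 = 0.4087.
θ₂ = arcsin 0.4087 = 24.12° from the normal.

24.12°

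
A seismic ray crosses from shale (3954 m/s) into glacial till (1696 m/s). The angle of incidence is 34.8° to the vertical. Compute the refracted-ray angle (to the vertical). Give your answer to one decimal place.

sin θ₁/V₁ = sin θ₂/V₂ ⇒ sin θ₂ = 1696·sin 34.8°/3954 = 1696·0.5707/3954 = 0.2448.
θ₂ = sin⁻¹(0.2448) = 14.17° (from vertical).

14.2°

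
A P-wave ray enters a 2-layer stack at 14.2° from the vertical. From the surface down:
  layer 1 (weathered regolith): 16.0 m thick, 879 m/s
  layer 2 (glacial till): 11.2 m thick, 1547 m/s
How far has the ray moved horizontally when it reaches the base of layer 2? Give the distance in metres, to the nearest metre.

Apply Snell's law at each interface; in layer i the horizontal offset is hᵢ·tan θᵢ.
Layer 1: θ = 14.20°; offset = 16.0·tan 14.20° = 4.049 m.
Layer 2: sin θ = 1547·sin 14.2°/879 = 0.4317, θ = 25.58°; offset = 11.2·tan 25.58° = 5.361 m.
Total horizontal offset = 9.409 m.

9 m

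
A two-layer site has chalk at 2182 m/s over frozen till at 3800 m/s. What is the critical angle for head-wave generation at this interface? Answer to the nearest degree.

Critical incidence: sin θ_c = V₁/V₂ = 2182/3800 = 0.5742.
θ_c = arcsin 0.5742 = 35.04°.

35°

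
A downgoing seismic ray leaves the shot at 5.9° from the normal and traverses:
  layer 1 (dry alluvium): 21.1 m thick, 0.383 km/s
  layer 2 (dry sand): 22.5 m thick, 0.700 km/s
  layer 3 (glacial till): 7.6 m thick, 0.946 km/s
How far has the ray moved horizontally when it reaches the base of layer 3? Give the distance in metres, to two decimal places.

8.48 m

Apply Snell's law at each interface; in layer i the horizontal offset is hᵢ·tan θᵢ.
Layer 1: θ = 5.90°; offset = 21.1·tan 5.90° = 2.1805 m.
Layer 2: sin θ = 0.700·sin 5.9°/0.383 = 0.1879, θ = 10.83°; offset = 22.5·tan 10.83° = 4.3037 m.
Layer 3: sin θ = 0.946·sin 5.9°/0.383 = 0.2539, θ = 14.71°; offset = 7.6·tan 14.71° = 1.9950 m.
Σ offsets = 8.4792 m.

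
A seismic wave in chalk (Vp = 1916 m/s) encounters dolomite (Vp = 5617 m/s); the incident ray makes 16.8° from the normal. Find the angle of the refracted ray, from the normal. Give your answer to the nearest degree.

58°

Snell's law: sin θ₂ = (V₂/V₁)·sin θ₁ = (5617/1916)·sin 16.8° = 0.8473.
θ₂ = arcsin 0.8473 = 57.92° from the normal.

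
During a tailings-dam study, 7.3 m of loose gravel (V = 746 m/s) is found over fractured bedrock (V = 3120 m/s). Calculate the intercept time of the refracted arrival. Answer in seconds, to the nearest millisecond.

0.019 s

θ_c = arcsin(V₁/V₂) = arcsin(746/3120) = 13.83°; cos θ_c = 0.9710.
tᵢ = 2h·cos θ_c / V₁ = 2·7.3·0.9710 / 746 = 0.01900 s.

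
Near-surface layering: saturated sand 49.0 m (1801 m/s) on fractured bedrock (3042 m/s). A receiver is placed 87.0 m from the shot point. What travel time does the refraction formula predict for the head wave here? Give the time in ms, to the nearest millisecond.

72 ms

t = x/V₂ + 2h·√(V₂²−V₁²)/(V₁V₂).
√(V₂²−V₁²) = √(3042²−1801²) = 2451.6 m/s; delay term = 2·49.0·2451.6/(1801·3042) = 0.04385 s.
t = 87.0/3042 + 0.04385 = 0.07245 s.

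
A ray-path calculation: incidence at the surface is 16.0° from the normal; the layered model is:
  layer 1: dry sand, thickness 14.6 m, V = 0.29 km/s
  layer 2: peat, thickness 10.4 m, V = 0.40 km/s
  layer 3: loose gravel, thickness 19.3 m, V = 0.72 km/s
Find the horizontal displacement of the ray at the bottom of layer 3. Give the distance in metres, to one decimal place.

26.6 m

Ray parameter p = sin 16.0° / 0.29 km/s = 9.5047e-01 s/km.
Layer 1: θ = 16.00°; offset = 14.6·tan 16.00° = 4.186 m.
Layer 2: sin θ = p·0.40 = 0.3802 → θ = 22.35°; offset = 10.4·tan 22.35° = 4.275 m.
Layer 3: sin θ = p·0.72 = 0.6843 → θ = 43.18°; offset = 19.3·tan 43.18° = 18.114 m.
Σ offsets = 26.575 m.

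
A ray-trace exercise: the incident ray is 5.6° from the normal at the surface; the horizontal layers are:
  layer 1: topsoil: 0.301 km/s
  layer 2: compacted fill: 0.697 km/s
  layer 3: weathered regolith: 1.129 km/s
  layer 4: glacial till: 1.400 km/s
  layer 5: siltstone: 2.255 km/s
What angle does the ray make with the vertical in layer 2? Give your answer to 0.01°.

13.06°

Ray parameter p = sin 5.6° / 0.301 = 3.2420e-01 s/km.
sin θ_2 = p·V_2 = 3.2420e-01 × 0.697 = 0.2260.
θ_2 = arcsin 0.2260 = 13.06°.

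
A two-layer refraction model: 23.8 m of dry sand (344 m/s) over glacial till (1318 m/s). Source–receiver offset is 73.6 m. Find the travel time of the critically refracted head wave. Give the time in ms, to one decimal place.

189.4 ms

θ_c = arcsin(V₁/V₂) = arcsin(344/1318) = 15.13°, cos θ_c = 0.9653.
Intercept time tᵢ = 2h cos θ_c / V₁ = 2·23.8·0.9653/344 = 0.13358 s.
t = x/V₂ + tᵢ = 73.6/1318 + 0.13358 = 0.18942 s.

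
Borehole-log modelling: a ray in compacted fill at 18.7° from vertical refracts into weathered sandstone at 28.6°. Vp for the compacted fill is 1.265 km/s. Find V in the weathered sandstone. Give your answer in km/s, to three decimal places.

1.889 km/s

Snell's law: sin 18.7°/V₁ = sin 28.6°/V₂.
V₂ = V₁·sin 28.6°/sin 18.7° = 1.265 × 1.4931 = 1.889 km/s.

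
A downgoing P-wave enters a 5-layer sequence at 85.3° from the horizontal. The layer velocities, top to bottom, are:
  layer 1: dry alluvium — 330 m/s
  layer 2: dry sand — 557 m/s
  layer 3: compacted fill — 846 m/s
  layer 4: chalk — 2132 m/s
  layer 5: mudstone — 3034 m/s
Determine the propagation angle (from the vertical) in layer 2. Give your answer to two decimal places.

7.95°

From the normal: θ₁ = 90° − 85.3° = 4.7°.
Ray parameter p = sin 4.7° / 330 = 2.4830e-04 s/m.
sin θ_2 = p·V_2 = 2.4830e-04 × 557 = 0.1383.
θ_2 = 7.95° from the vertical.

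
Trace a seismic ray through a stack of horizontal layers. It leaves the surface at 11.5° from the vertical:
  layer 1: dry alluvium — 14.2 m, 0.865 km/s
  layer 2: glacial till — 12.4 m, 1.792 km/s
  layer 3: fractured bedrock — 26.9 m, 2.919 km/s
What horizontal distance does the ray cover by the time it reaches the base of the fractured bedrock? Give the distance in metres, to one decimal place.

Apply Snell's law at each interface; in layer i the horizontal offset is hᵢ·tan θᵢ.
Layer 1: θ = 11.50°; offset = 14.2·tan 11.50° = 2.889 m.
Layer 2: sin θ = 1.792·sin 11.5°/0.865 = 0.4130, θ = 24.40°; offset = 12.4·tan 24.40° = 5.624 m.
Layer 3: sin θ = 2.919·sin 11.5°/0.865 = 0.6728, θ = 42.28°; offset = 26.9·tan 42.28° = 24.462 m.
Summing the layer offsets gives 32.974 m.

33.0 m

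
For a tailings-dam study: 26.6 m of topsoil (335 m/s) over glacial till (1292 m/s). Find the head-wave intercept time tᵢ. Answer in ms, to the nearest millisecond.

θ_c = arcsin(V₁/V₂) = arcsin(335/1292) = 15.03°; cos θ_c = 0.9658.
tᵢ = 2h·cos θ_c / V₁ = 2·26.6·0.9658 / 335 = 0.15337 s.

153 ms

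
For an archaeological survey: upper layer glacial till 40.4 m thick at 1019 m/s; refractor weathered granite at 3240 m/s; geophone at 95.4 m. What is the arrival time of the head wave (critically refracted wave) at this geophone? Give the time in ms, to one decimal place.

104.7 ms

t = x/V₂ + 2h·√(V₂²−V₁²)/(V₁V₂).
√(V₂²−V₁²) = √(3240²−1019²) = 3075.6 m/s; delay term = 2·40.4·3075.6/(1019·3240) = 0.07527 s.
t = 95.4/3240 + 0.07527 = 0.10471 s.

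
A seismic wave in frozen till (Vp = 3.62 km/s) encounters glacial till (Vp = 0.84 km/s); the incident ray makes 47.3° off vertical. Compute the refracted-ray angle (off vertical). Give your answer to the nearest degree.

sin θ₁/V₁ = sin θ₂/V₂ ⇒ sin θ₂ = 0.84·sin 47.3°/3.62 = 0.84·0.7349/3.62 = 0.1705.
θ₂ = sin⁻¹(0.1705) = 9.82° (from vertical).

10°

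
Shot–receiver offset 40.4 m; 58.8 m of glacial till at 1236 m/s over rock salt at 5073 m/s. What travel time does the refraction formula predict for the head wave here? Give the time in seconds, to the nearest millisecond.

0.100 s

θ_c = arcsin(V₁/V₂) = arcsin(1236/5073) = 14.10°, cos θ_c = 0.9699.
Intercept time tᵢ = 2h cos θ_c / V₁ = 2·58.8·0.9699/1236 = 0.09228 s.
t = x/V₂ + tᵢ = 40.4/5073 + 0.09228 = 0.10024 s.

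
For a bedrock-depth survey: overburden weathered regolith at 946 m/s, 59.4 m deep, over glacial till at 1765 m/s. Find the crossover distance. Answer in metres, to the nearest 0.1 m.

216.1 m

x_cross = 2h·√((V₂+V₁)/(V₂−V₁)).
(V₂+V₁)/(V₂−V₁) = (1765+946)/(1765−946) = 3.3101; √ = 1.8194.
x_cross = 2·59.4·1.8194 = 216.14 m.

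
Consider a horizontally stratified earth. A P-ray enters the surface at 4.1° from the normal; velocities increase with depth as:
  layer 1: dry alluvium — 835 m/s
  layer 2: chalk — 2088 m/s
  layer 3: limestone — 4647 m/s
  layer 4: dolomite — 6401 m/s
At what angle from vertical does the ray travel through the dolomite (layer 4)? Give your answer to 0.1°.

Snell's law across each interface conserves sin θ / V, so sin θ_4 = V_4·sin θ₁/V₁.
sin θ_4 = 6401 × sin 4.1° / 835 = 0.5481.
θ_4 = 33.24° from the vertical.

33.2°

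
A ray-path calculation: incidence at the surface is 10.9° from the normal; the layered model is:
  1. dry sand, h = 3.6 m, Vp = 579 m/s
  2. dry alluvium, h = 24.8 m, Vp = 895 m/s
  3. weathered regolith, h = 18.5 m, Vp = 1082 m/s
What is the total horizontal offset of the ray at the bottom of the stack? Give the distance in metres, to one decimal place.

Apply Snell's law at each interface; in layer i the horizontal offset is hᵢ·tan θᵢ.
Layer 1: θ = 10.90°; offset = 3.6·tan 10.90° = 0.693 m.
Layer 2: sin θ = 895·sin 10.9°/579 = 0.2923, θ = 17.00°; offset = 24.8·tan 17.00° = 7.580 m.
Layer 3: sin θ = 1082·sin 10.9°/579 = 0.3534, θ = 20.69°; offset = 18.5·tan 20.69° = 6.988 m.
Σ offsets = 15.261 m.

15.3 m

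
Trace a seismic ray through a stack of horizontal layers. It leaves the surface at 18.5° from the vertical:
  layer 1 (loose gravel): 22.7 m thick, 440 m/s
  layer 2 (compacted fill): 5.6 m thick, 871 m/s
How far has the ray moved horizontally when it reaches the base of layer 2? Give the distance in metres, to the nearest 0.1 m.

Apply Snell's law at each interface; in layer i the horizontal offset is hᵢ·tan θᵢ.
Layer 1: θ = 18.50°; offset = 22.7·tan 18.50° = 7.595 m.
Layer 2: sin θ = 871·sin 18.5°/440 = 0.6281, θ = 38.91°; offset = 5.6·tan 38.91° = 4.520 m.
Total horizontal offset = 12.116 m.

12.1 m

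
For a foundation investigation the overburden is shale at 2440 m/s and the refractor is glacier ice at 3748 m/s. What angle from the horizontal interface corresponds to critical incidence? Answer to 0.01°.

49.38°

At critical incidence the refracted ray runs along the interface (θ₂ = 90°), so sin θ_c = V₁/V₂.
θ_c = arcsin(2440/3748) = arcsin 0.6510 = 40.62°.
Measured from the interface: 90° − 40.62° = 49.38°.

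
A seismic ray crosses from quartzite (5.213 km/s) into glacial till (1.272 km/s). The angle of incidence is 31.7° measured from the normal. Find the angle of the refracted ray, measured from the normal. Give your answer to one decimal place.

sin θ₁/V₁ = sin θ₂/V₂ ⇒ sin θ₂ = 1.272·sin 31.7°/5.213 = 1.272·0.5255/5.213 = 0.1282.
θ₂ = arcsin 0.1282 = 7.37° from the normal.

7.4°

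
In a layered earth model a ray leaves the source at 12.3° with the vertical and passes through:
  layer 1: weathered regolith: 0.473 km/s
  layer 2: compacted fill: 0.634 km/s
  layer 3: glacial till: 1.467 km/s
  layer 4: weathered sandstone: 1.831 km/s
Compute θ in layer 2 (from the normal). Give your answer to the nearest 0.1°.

16.6°

Snell's law across each interface conserves sin θ / V, so sin θ_2 = V_2·sin θ₁/V₁.
sin θ_2 = 0.634 × sin 12.3° / 0.473 = 0.2855.
θ_2 = 16.59° from the vertical.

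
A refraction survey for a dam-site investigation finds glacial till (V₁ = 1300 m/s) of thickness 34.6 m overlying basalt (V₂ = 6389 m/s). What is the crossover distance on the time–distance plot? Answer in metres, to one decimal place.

θ_c = arcsin(1300/6389) = 11.74°, so cos θ_c = 0.9791 and tᵢ = 2h cos θ_c/V₁ = 0.0521 s.
At crossover x/V₁ = x/V₂ + tᵢ ⇒ x = tᵢ/(1/V₁ − 1/V₂) = 0.05212/(7.6923e-04 − 1.5652e-04) = 85.06 m.

85.1 m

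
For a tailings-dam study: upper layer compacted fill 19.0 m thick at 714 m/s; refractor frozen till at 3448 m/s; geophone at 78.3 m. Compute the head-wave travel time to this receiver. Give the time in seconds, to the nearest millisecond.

t = x/V₂ + 2h·√(V₂²−V₁²)/(V₁V₂).
√(V₂²−V₁²) = √(3448²−714²) = 3373.3 m/s; delay term = 2·19.0·3373.3/(714·3448) = 0.05207 s.
t = 78.3/3448 + 0.05207 = 0.07478 s.

0.075 s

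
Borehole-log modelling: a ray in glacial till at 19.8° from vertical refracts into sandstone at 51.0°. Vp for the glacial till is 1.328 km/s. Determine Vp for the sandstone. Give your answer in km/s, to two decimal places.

3.05 km/s

Snell's law: sin 19.8°/V₁ = sin 51.0°/V₂.
V₂ = V₁·sin 51.0°/sin 19.8° = 1.328 × 2.2942 = 3.05 km/s.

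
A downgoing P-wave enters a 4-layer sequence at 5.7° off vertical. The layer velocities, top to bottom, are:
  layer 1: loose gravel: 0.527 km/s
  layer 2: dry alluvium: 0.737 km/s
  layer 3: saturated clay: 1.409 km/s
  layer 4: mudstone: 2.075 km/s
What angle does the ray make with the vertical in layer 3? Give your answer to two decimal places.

15.40°

Ray parameter p = sin 5.7° / 0.527 = 1.8846e-01 s/km.
sin θ_3 = p·V_3 = 1.8846e-01 × 1.409 = 0.2655.
θ_3 = arcsin 0.2655 = 15.40°.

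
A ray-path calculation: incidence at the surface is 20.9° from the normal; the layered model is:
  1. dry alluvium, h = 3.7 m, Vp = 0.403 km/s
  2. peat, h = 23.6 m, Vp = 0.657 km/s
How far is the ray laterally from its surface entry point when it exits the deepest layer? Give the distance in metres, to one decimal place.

Apply Snell's law at each interface; in layer i the horizontal offset is hᵢ·tan θᵢ.
Layer 1: θ = 20.90°; offset = 3.7·tan 20.90° = 1.413 m.
Layer 2: sin θ = 0.657·sin 20.9°/0.403 = 0.5816, θ = 35.56°; offset = 23.6·tan 35.56° = 16.872 m.
Total horizontal offset = 18.285 m.

18.3 m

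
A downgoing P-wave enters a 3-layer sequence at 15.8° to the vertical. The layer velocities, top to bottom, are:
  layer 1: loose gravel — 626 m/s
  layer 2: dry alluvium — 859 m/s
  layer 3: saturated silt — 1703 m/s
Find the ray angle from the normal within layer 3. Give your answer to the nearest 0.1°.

47.8°

Snell's law across each interface conserves sin θ / V, so sin θ_3 = V_3·sin θ₁/V₁.
sin θ_3 = 1703 × sin 15.8° / 626 = 0.7407.
θ_3 = arcsin 0.7407 = 47.79°.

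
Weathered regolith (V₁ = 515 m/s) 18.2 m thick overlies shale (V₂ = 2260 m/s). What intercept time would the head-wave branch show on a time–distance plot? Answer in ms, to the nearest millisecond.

tᵢ = 2h·√(V₂²−V₁²)/(V₁V₂).
√(V₂²−V₁²) = √(2260²−515²) = 2200.5 m/s.
tᵢ = 2·18.2·2200.5/(515·2260) = 0.06882 s.

69 ms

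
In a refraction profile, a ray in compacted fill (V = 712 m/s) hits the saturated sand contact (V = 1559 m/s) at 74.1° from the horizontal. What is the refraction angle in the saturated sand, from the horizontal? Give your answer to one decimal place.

53.1°

Convert to the normal: θ₁ = 90° − 74.1° = 15.9°.
sin θ₁/V₁ = sin θ₂/V₂ ⇒ sin θ₂ = 1559·sin 15.9°/712 = 1559·0.2740/712 = 0.5999.
θ₂ = sin⁻¹(0.5999) = 36.86° (from vertical).
From the interface: 90° − 36.86° = 53.14°.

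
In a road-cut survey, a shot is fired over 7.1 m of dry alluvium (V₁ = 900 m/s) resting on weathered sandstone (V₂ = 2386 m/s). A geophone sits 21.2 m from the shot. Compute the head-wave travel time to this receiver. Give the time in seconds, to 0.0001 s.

t = x/V₂ + 2h·√(V₂²−V₁²)/(V₁V₂).
√(V₂²−V₁²) = √(2386²−900²) = 2209.8 m/s; delay term = 2·7.1·2209.8/(900·2386) = 0.01461 s.
t = 21.2/2386 + 0.01461 = 0.02350 s.

0.0235 s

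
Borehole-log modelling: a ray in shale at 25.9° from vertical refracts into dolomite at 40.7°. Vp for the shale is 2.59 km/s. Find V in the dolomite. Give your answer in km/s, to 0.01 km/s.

sin 25.9° = 0.4368; sin 40.7° = 0.6521.
V₂ = V₁·(sin θ₂/sin θ₁) = 2.59·(0.6521/0.4368) = 3.87 km/s.

3.87 km/s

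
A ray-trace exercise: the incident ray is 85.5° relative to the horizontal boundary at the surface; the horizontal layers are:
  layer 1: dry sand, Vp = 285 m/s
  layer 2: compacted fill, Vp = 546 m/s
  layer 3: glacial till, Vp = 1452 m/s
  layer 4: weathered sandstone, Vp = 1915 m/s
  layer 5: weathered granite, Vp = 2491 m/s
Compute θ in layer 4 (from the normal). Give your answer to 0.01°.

From the normal: θ₁ = 90° − 85.5° = 4.5°.
Snell's law across each interface conserves sin θ / V, so sin θ_4 = V_4·sin θ₁/V₁.
sin θ_4 = 1915 × sin 4.5° / 285 = 0.5272.
θ_4 = 31.82° from the vertical.

31.82°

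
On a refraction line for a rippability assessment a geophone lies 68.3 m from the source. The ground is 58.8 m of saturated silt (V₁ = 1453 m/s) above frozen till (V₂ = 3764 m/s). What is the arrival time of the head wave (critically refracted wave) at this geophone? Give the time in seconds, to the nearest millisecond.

0.093 s

t = x/V₂ + 2h·√(V₂²−V₁²)/(V₁V₂).
√(V₂²−V₁²) = √(3764²−1453²) = 3472.2 m/s; delay term = 2·58.8·3472.2/(1453·3764) = 0.07466 s.
t = 68.3/3764 + 0.07466 = 0.09281 s.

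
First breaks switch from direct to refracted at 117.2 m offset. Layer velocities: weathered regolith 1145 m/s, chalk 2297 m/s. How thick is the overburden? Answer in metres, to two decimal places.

h = (x_cross/2)·√((V₂−V₁)/(V₂+V₁)).
(V₂−V₁)/(V₂+V₁) = (2297−1145)/(2297+1145) = 0.3347; √ = 0.5785.
h = (117.2/2)·0.5785 = 33.90 m.

33.90 m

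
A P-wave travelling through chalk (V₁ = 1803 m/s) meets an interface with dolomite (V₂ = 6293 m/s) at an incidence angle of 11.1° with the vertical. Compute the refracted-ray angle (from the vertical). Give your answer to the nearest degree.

42°

sin θ₁/V₁ = sin θ₂/V₂ ⇒ sin θ₂ = 6293·sin 11.1°/1803 = 6293·0.1925/1803 = 0.6720.
θ₂ = arcsin 0.6720 = 42.22° from the normal.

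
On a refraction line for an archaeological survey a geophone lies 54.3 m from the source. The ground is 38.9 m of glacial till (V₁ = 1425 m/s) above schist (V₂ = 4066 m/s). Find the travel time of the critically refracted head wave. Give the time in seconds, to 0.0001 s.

t = x/V₂ + 2h·√(V₂²−V₁²)/(V₁V₂).
√(V₂²−V₁²) = √(4066²−1425²) = 3808.1 m/s; delay term = 2·38.9·3808.1/(1425·4066) = 0.05113 s.
t = 54.3/4066 + 0.05113 = 0.06449 s.

0.0645 s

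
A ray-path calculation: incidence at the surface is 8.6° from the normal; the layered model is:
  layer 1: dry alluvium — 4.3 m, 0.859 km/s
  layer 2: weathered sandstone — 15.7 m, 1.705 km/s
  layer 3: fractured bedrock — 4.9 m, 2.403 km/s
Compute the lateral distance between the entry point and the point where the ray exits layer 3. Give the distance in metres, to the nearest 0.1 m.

Ray parameter p = sin 8.6° / 0.859 km/s = 1.7408e-01 s/km.
Layer 1: θ = 8.60°; offset = 4.3·tan 8.60° = 0.650 m.
Layer 2: sin θ = p·1.705 = 0.2968 → θ = 17.27°; offset = 15.7·tan 17.27° = 4.880 m.
Layer 3: sin θ = p·2.403 = 0.4183 → θ = 24.73°; offset = 4.9·tan 24.73° = 2.257 m.
Total horizontal offset = 7.787 m.

7.8 m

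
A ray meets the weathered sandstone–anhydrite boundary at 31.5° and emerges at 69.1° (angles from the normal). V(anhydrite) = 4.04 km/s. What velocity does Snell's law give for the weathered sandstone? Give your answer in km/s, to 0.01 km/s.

Snell's law: sin 31.5°/V₁ = sin 69.1°/V₂.
V₁ = V₂·sin 31.5°/sin 69.1° = 4.04 × 0.5593 = 2.26 km/s.

2.26 km/s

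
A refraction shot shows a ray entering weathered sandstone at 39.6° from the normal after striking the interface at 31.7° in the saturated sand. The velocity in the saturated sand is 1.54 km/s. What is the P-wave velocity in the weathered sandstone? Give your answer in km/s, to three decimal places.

Snell's law: sin 31.7°/V₁ = sin 39.6°/V₂.
V₂ = V₁·sin 39.6°/sin 31.7° = 1.54 × 1.2131 = 1.868 km/s.

1.868 km/s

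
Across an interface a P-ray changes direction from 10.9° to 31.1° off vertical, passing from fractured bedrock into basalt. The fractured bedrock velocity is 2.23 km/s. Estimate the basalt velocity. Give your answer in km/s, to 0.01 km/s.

Snell's law: sin 10.9°/V₁ = sin 31.1°/V₂.
V₂ = V₁·sin 31.1°/sin 10.9° = 2.23 × 2.7316 = 6.09 km/s.

6.09 km/s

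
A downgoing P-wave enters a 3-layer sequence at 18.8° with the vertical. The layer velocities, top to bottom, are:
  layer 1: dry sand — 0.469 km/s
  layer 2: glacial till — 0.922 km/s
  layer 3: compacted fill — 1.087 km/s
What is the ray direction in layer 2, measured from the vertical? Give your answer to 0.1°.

Snell's law across each interface conserves sin θ / V, so sin θ_2 = V_2·sin θ₁/V₁.
sin θ_2 = 0.922 × sin 18.8° / 0.469 = 0.6335.
θ_2 = arcsin 0.6335 = 39.31°.

39.3°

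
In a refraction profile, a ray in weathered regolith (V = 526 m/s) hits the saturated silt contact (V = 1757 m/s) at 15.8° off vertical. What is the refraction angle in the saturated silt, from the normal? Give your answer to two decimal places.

Snell's law: sin θ₂ = (V₂/V₁)·sin θ₁ = (1757/526)·sin 15.8° = 0.9095.
θ₂ = sin⁻¹(0.9095) = 65.44° (from vertical).

65.44°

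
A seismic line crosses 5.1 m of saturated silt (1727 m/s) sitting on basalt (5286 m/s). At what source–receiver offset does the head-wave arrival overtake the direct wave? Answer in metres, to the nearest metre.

14 m

x_cross = 2h·√((V₂+V₁)/(V₂−V₁)).
(V₂+V₁)/(V₂−V₁) = (5286+1727)/(5286−1727) = 1.9705; √ = 1.4037.
x_cross = 2·5.1·1.4037 = 14.32 m.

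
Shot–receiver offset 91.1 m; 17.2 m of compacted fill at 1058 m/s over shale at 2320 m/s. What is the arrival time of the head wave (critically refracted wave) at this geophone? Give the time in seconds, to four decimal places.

0.0682 s

t = x/V₂ + 2h·√(V₂²−V₁²)/(V₁V₂).
√(V₂²−V₁²) = √(2320²−1058²) = 2064.7 m/s; delay term = 2·17.2·2064.7/(1058·2320) = 0.02894 s.
t = 91.1/2320 + 0.02894 = 0.06820 s.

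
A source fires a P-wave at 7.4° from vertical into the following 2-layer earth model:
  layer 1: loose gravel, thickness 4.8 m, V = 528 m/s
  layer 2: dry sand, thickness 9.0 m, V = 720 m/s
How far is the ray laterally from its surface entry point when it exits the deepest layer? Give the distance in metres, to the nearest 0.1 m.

2.2 m

Ray parameter p = sin 7.4° / 528 m/s = 2.4393e-04 s/m.
Layer 1: θ = 7.40°; offset = 4.8·tan 7.40° = 0.623 m.
Layer 2: sin θ = p·720 = 0.1756 → θ = 10.12°; offset = 9.0·tan 10.12° = 1.606 m.
Total horizontal offset = 2.229 m.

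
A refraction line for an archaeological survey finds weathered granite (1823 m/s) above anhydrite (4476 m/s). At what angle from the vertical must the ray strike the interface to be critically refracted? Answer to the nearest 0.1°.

Critical incidence: sin θ_c = V₁/V₂ = 1823/4476 = 0.4073.
θ_c = arcsin 0.4073 = 24.03°.

24.0°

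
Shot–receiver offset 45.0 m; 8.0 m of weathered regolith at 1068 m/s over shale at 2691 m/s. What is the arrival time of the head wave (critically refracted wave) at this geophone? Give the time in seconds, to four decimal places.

0.0305 s

θ_c = arcsin(V₁/V₂) = arcsin(1068/2691) = 23.38°, cos θ_c = 0.9179.
Intercept time tᵢ = 2h cos θ_c / V₁ = 2·8.0·0.9179/1068 = 0.01375 s.
t = x/V₂ + tᵢ = 45.0/2691 + 0.01375 = 0.03047 s.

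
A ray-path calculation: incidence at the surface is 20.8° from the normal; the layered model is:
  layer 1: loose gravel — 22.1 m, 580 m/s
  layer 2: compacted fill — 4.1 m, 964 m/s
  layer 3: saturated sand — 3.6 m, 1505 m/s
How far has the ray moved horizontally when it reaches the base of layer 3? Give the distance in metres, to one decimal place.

Apply Snell's law at each interface; in layer i the horizontal offset is hᵢ·tan θᵢ.
Layer 1: θ = 20.80°; offset = 22.1·tan 20.80° = 8.395 m.
Layer 2: sin θ = 964·sin 20.8°/580 = 0.5902, θ = 36.17°; offset = 4.1·tan 36.17° = 2.998 m.
Layer 3: sin θ = 1505·sin 20.8°/580 = 0.9214, θ = 67.14°; offset = 3.6·tan 67.14° = 8.538 m.
Total horizontal offset = 19.931 m.

19.9 m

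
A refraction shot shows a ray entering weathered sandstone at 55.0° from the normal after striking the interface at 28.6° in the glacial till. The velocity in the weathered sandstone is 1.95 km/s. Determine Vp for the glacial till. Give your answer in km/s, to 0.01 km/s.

1.14 km/s

sin 28.6° = 0.4787; sin 55.0° = 0.8192.
V₁ = V₂·(sin θ₁/sin θ₂) = 1.95·(0.4787/0.8192) = 1.14 km/s.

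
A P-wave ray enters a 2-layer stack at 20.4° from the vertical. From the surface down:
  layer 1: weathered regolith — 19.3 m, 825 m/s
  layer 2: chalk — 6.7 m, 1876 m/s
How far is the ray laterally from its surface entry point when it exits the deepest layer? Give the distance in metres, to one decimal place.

15.9 m

Apply Snell's law at each interface; in layer i the horizontal offset is hᵢ·tan θᵢ.
Layer 1: θ = 20.40°; offset = 19.3·tan 20.40° = 7.178 m.
Layer 2: sin θ = 1876·sin 20.4°/825 = 0.7926, θ = 52.43°; offset = 6.7·tan 52.43° = 8.710 m.
Σ offsets = 15.888 m.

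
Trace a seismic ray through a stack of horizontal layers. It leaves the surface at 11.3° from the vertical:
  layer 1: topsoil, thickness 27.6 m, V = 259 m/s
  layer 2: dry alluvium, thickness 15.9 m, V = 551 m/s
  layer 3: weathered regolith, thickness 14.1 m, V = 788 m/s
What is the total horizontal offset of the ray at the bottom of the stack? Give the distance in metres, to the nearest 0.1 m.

23.3 m

p = sin θ₁/V₁ = sin 11.3°/259 = 7.5655e-04 s/m is conserved through the stack.
Layer 1: θ = 11.30°; offset = 27.6·tan 11.30° = 5.515 m.
Layer 2: sin θ = p·551 = 0.4169 → θ = 24.64°; offset = 15.9·tan 24.64° = 7.292 m.
Layer 3: sin θ = p·788 = 0.5962 → θ = 36.60°; offset = 14.1·tan 36.60° = 10.470 m.
Σ offsets = 23.277 m.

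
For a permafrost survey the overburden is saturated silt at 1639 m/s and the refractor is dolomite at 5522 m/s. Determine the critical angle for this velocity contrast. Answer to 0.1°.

Critical incidence: sin θ_c = V₁/V₂ = 1639/5522 = 0.2968.
θ_c = arcsin 0.2968 = 17.27°.

17.3°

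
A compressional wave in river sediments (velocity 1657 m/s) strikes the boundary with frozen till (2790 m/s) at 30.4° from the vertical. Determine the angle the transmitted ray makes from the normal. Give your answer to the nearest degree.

Snell's law: sin θ₂ = (V₂/V₁)·sin θ₁ = (2790/1657)·sin 30.4° = 0.8520.
θ₂ = sin⁻¹(0.8520) = 58.43° (from vertical).

58°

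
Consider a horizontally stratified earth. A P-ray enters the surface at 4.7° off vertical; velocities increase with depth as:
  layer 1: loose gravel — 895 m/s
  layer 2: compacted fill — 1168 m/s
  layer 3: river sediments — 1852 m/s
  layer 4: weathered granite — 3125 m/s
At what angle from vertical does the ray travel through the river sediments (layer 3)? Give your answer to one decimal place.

Ray parameter p = sin 4.7° / 895 = 9.1551e-05 s/m.
sin θ_3 = p·V_3 = 9.1551e-05 × 1852 = 0.1696.
θ_3 = 9.76° from the vertical.

9.8°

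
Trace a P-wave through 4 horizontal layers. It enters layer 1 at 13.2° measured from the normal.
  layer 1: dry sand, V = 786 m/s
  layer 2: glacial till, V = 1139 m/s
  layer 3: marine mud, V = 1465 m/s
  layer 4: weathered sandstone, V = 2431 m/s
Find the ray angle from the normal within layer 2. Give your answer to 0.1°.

19.3°

Ray parameter p = sin 13.2° / 786 = 2.9052e-04 s/m.
sin θ_2 = p·V_2 = 2.9052e-04 × 1139 = 0.3309.
θ_2 = 19.32° from the vertical.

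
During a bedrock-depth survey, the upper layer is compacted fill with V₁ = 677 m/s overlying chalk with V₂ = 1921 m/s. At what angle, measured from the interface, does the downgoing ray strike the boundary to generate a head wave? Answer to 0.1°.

Critical incidence: sin θ_c = V₁/V₂ = 677/1921 = 0.3524.
θ_c = arcsin 0.3524 = 20.64°.
Measured from the interface: 90° − 20.64° = 69.36°.

69.4°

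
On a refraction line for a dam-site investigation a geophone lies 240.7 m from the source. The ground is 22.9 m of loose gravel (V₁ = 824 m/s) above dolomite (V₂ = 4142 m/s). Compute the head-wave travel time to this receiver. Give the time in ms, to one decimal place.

t = x/V₂ + 2h·√(V₂²−V₁²)/(V₁V₂).
√(V₂²−V₁²) = √(4142²−824²) = 4059.2 m/s; delay term = 2·22.9·4059.2/(824·4142) = 0.05447 s.
t = 240.7/4142 + 0.05447 = 0.11258 s.

112.6 ms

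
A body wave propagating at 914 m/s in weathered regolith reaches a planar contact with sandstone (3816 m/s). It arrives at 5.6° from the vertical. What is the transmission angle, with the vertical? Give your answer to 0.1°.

24.0°

Snell's law: sin θ₂ = (V₂/V₁)·sin θ₁ = (3816/914)·sin 5.6° = 0.4074.
θ₂ = sin⁻¹(0.4074) = 24.04° (from vertical).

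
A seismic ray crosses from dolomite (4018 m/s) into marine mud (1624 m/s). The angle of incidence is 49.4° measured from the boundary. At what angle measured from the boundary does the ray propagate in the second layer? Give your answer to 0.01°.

74.75°

Angle from the normal: 90° − 49.4° = 40.6°.
Snell's law: sin θ₂ = (V₂/V₁)·sin θ₁ = (1624/4018)·sin 40.6° = 0.2630.
θ₂ = arcsin 0.2630 = 15.25° from the normal.
From the interface: 90° − 15.25° = 74.75°.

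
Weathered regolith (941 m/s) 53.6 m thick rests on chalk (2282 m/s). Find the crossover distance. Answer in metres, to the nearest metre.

x_cross = 2h·√((V₂+V₁)/(V₂−V₁)).
(V₂+V₁)/(V₂−V₁) = (2282+941)/(2282−941) = 2.4034; √ = 1.5503.
x_cross = 2·53.6·1.5503 = 166.19 m.

166 m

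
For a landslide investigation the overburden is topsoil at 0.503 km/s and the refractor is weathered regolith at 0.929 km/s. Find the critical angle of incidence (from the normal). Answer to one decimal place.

32.8°

At critical incidence the refracted ray runs along the interface (θ₂ = 90°), so sin θ_c = V₁/V₂.
θ_c = arcsin(0.503/0.929) = arcsin 0.5414 = 32.78°.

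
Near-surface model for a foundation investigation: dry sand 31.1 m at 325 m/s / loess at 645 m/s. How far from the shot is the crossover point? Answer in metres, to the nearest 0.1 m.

108.3 m

x_cross = 2h·√((V₂+V₁)/(V₂−V₁)).
(V₂+V₁)/(V₂−V₁) = (645+325)/(645−325) = 3.0312; √ = 1.7410.
x_cross = 2·31.1·1.7410 = 108.29 m.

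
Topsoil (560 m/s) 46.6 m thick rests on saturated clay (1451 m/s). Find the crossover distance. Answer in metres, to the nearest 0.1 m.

x_cross = 2h·√((V₂+V₁)/(V₂−V₁)).
(V₂+V₁)/(V₂−V₁) = (1451+560)/(1451−560) = 2.2570; √ = 1.5023.
x_cross = 2·46.6·1.5023 = 140.02 m.

140.0 m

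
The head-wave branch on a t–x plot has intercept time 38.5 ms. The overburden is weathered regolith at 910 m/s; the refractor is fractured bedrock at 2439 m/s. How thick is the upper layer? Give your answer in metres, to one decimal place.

θ_c = arcsin(910/2439) = 21.91°; cos θ_c = 0.9278.
tᵢ = 2h cos θ_c/V₁ ⇒ h = tᵢ·V₁/(2 cos θ_c) = 0.0385·910/(2·0.9278) = 18.88 m.

18.9 m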